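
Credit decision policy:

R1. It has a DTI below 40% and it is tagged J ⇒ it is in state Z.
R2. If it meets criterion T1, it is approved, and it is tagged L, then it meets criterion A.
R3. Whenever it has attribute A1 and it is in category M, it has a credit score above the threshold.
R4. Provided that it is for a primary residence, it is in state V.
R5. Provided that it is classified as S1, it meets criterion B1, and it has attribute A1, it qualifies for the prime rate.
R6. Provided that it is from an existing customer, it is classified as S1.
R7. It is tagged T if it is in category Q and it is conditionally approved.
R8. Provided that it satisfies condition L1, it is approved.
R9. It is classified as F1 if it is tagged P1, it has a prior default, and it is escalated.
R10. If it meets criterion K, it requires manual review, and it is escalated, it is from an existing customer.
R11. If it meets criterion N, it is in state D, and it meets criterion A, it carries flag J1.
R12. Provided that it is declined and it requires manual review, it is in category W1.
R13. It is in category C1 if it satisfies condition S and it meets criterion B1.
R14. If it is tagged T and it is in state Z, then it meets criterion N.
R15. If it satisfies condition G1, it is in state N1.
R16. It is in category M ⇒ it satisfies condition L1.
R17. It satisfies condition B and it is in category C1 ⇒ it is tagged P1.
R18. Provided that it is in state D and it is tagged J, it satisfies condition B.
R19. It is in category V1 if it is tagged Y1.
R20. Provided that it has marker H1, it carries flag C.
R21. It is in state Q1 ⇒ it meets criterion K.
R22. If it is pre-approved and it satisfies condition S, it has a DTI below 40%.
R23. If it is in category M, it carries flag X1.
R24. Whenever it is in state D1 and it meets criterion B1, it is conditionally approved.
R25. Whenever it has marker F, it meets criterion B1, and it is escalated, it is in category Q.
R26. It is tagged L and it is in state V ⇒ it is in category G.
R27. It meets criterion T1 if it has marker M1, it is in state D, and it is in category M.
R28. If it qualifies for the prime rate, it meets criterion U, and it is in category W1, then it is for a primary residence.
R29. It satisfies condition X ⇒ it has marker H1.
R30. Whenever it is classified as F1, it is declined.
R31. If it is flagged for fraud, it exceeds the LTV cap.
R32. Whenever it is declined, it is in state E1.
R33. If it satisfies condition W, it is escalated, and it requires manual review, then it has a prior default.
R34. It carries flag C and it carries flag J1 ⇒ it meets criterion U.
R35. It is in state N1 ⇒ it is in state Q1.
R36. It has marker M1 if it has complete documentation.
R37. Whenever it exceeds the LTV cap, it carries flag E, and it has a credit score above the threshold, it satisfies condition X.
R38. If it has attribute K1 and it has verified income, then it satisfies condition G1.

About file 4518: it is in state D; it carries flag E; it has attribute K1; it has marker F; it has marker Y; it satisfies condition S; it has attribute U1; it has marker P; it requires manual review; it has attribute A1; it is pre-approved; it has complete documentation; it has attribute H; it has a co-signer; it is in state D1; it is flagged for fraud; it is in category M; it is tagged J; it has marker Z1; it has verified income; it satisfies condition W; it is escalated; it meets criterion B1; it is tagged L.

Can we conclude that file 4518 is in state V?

By R3 (it has attribute A1, it is in category M): it has a credit score above the threshold.
By R13 (it satisfies condition S, it meets criterion B1): it is in category C1.
By R16 (it is in category M): it satisfies condition L1.
By R18 (it is in state D, it is tagged J): it satisfies condition B.
By R22 (it is pre-approved, it satisfies condition S): it has a DTI below 40%.
By R24 (it is in state D1, it meets criterion B1): it is conditionally approved.
By R25 (it has marker F, it meets criterion B1, it is escalated): it is in category Q.
By R31 (it is flagged for fraud): it exceeds the LTV cap.
By R33 (it satisfies condition W, it is escalated, it requires manual review): it has a prior default.
By R36 (it has complete documentation): it has marker M1.
By R37 (it exceeds the LTV cap, it carries flag E, it has a credit score above the threshold): it satisfies condition X.
By R38 (it has attribute K1, it has verified income): it satisfies condition G1.
By R1 (it has a DTI below 40%, it is tagged J): it is in state Z.
By R7 (it is in category Q, it is conditionally approved): it is tagged T.
By R8 (it satisfies condition L1): it is approved.
By R14 (it is tagged T, it is in state Z): it meets criterion N.
By R15 (it satisfies condition G1): it is in state N1.
By R17 (it satisfies condition B, it is in category C1): it is tagged P1.
By R27 (it has marker M1, it is in state D, it is in category M): it meets criterion T1.
By R29 (it satisfies condition X): it has marker H1.
By R35 (it is in state N1): it is in state Q1.
By R2 (it meets criterion T1, it is approved, it is tagged L): it meets criterion A.
By R9 (it is tagged P1, it has a prior default, it is escalated): it is classified as F1.
By R11 (it meets criterion N, it is in state D, it meets criterion A): it carries flag J1.
By R20 (it has marker H1): it carries flag C.
By R21 (it is in state Q1): it meets criterion K.
By R30 (it is classified as F1): it is declined.
By R34 (it carries flag C, it carries flag J1): it meets criterion U.
By R10 (it meets criterion K, it requires manual review, it is escalated): it is from an existing customer.
By R12 (it is declined, it requires manual review): it is in category W1.
By R6 (it is from an existing customer): it is classified as S1.
By R5 (it is classified as S1, it meets criterion B1, it has attribute A1): it qualifies for the prime rate.
By R28 (it qualifies for the prime rate, it meets criterion U, it is in category W1): it is for a primary residence.
By R4 (it is for a primary residence): it is in state V.

Yes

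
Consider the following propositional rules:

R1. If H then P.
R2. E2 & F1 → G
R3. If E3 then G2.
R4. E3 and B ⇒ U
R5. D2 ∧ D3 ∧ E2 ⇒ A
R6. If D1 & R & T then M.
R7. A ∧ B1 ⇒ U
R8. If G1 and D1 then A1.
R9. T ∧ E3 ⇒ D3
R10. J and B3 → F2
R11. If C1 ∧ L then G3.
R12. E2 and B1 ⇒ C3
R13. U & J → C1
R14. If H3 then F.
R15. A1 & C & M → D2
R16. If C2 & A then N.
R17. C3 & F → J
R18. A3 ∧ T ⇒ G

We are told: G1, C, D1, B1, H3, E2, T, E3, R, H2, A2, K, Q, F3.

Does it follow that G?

Forward chaining from the given facts derives: G2, M, A1, D3, C3, F, D2, J, A, U, C1.
Rules concluding G: R2 needs F1; R18 needs A3 — none of these are established.

No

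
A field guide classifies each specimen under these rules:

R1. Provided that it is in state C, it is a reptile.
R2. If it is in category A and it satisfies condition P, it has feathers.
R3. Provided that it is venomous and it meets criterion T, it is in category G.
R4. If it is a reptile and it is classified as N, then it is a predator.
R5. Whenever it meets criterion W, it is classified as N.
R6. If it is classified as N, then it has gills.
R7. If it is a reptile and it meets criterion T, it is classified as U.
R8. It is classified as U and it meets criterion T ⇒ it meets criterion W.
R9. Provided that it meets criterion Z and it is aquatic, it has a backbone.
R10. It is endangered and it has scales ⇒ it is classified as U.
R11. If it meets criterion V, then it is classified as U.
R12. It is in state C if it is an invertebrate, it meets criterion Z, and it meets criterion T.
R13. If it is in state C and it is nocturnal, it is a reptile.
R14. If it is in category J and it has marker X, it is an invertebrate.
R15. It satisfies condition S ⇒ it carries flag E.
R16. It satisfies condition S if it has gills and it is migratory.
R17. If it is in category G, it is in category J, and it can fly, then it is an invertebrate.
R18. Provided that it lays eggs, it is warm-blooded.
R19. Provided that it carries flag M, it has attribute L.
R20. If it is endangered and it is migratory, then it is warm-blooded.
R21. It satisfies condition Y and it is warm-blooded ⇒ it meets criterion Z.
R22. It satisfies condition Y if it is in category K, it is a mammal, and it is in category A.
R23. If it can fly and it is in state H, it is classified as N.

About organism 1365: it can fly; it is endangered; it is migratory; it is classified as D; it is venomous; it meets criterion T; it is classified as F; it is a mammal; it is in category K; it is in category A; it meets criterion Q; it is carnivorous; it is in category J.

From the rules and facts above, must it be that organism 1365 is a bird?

Forward chaining from the given facts derives: is in category G, is an invertebrate, is warm-blooded, satisfies condition Y, meets criterion Z, is in state C, is a reptile, is classified as U, meets criterion W, is classified as N, has gills, satisfies condition S, is a predator, carries flag E.
No rule has "it is a bird" as its conclusion, and it is not among the given facts.

No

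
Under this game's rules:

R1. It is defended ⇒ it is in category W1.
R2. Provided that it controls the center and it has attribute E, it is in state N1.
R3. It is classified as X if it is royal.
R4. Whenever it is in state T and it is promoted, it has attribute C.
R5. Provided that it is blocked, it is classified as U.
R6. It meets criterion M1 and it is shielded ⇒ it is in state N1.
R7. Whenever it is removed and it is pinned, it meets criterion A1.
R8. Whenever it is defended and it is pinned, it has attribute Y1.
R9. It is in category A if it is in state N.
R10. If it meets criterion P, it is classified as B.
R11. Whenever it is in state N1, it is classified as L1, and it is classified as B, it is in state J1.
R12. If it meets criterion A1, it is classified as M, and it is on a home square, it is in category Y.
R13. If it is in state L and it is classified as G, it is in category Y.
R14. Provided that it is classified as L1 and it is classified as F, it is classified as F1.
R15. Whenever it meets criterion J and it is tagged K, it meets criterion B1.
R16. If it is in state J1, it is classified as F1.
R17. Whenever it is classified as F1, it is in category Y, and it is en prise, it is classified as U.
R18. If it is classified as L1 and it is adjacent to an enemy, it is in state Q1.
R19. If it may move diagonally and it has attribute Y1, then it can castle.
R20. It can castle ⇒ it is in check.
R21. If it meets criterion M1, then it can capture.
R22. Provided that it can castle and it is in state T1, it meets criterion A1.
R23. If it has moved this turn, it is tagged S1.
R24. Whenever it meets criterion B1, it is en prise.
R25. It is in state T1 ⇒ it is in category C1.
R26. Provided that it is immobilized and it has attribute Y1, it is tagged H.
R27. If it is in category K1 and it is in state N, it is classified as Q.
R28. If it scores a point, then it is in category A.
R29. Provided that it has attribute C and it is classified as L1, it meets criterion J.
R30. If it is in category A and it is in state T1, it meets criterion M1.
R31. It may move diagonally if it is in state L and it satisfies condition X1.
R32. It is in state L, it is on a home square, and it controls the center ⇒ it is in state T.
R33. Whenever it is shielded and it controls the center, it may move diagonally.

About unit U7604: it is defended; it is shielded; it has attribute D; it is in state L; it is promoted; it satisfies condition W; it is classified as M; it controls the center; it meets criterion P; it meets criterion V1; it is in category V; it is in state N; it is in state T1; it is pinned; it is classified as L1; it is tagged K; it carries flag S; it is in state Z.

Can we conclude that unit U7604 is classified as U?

No

Forward chaining from the given facts derives: is in category W1, has attribute Y1, is in category A, is classified as B, is in category C1, meets criterion M1, may move diagonally, is in state N1, is in state J1, is classified as F1, can castle, is in check, can capture, meets criterion A1.
Rules concluding "it is classified as U": R5 needs "it is blocked"; R17 needs "it is in category Y" — none of these are established.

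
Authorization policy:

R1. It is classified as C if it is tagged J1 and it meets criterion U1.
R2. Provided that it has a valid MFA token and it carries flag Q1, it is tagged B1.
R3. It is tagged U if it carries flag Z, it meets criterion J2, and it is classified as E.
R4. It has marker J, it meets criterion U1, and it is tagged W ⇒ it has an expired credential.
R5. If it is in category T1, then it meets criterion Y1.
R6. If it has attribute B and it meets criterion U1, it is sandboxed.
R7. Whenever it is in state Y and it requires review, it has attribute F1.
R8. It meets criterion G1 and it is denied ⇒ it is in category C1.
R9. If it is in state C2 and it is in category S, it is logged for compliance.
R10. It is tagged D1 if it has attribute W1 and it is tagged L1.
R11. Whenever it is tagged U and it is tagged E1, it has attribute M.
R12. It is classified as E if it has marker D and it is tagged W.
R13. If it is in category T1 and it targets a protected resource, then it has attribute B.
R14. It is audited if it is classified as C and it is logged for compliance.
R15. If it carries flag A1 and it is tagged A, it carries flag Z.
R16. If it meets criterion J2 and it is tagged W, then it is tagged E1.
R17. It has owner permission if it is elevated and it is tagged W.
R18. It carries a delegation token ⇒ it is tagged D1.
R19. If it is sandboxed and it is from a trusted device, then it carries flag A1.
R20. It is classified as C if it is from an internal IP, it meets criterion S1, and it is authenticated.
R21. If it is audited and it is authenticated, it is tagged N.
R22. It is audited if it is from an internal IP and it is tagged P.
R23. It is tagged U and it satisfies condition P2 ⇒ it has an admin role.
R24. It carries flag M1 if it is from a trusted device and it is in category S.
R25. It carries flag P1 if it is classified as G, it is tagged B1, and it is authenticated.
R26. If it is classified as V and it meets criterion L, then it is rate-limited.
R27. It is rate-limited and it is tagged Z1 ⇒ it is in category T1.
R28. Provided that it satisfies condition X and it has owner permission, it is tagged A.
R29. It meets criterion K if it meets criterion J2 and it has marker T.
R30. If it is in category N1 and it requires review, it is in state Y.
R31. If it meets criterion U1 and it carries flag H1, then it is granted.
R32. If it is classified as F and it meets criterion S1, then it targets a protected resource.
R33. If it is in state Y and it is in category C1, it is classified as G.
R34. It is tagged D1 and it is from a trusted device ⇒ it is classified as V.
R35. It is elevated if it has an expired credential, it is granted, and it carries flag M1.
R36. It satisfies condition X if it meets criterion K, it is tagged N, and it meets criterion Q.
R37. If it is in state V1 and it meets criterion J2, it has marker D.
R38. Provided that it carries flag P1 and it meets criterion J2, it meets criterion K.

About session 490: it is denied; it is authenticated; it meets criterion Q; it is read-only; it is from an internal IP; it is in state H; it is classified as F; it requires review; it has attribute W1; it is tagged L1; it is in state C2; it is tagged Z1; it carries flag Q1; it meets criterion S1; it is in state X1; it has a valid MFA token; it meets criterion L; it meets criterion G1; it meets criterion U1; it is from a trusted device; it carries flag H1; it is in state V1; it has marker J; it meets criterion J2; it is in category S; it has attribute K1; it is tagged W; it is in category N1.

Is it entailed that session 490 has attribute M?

By R2 (it has a valid MFA token, it carries flag Q1): it is tagged B1.
By R4 (it has marker J, it meets criterion U1, it is tagged W): it has an expired credential.
By R8 (it meets criterion G1, it is denied): it is in category C1.
By R9 (it is in state C2, it is in category S): it is logged for compliance.
By R10 (it has attribute W1, it is tagged L1): it is tagged D1.
By R16 (it meets criterion J2, it is tagged W): it is tagged E1.
By R20 (it is from an internal IP, it meets criterion S1, it is authenticated): it is classified as C.
By R24 (it is from a trusted device, it is in category S): it carries flag M1.
By R30 (it is in category N1, it requires review): it is in state Y.
By R31 (it meets criterion U1, it carries flag H1): it is granted.
By R32 (it is classified as F, it meets criterion S1): it targets a protected resource.
By R33 (it is in state Y, it is in category C1): it is classified as G.
By R34 (it is tagged D1, it is from a trusted device): it is classified as V.
By R35 (it has an expired credential, it is granted, it carries flag M1): it is elevated.
By R37 (it is in state V1, it meets criterion J2): it has marker D.
By R12 (it has marker D, it is tagged W): it is classified as E.
By R14 (it is classified as C, it is logged for compliance): it is audited.
By R17 (it is elevated, it is tagged W): it has owner permission.
By R21 (it is audited, it is authenticated): it is tagged N.
By R25 (it is classified as G, it is tagged B1, it is authenticated): it carries flag P1.
By R26 (it is classified as V, it meets criterion L): it is rate-limited.
By R27 (it is rate-limited, it is tagged Z1): it is in category T1.
By R38 (it carries flag P1, it meets criterion J2): it meets criterion K.
By R13 (it is in category T1, it targets a protected resource): it has attribute B.
By R36 (it meets criterion K, it is tagged N, it meets criterion Q): it satisfies condition X.
By R6 (it has attribute B, it meets criterion U1): it is sandboxed.
By R19 (it is sandboxed, it is from a trusted device): it carries flag A1.
By R28 (it satisfies condition X, it has owner permission): it is tagged A.
By R15 (it carries flag A1, it is tagged A): it carries flag Z.
By R3 (it carries flag Z, it meets criterion J2, it is classified as E): it is tagged U.
By R11 (it is tagged U, it is tagged E1): it has attribute M.

Yes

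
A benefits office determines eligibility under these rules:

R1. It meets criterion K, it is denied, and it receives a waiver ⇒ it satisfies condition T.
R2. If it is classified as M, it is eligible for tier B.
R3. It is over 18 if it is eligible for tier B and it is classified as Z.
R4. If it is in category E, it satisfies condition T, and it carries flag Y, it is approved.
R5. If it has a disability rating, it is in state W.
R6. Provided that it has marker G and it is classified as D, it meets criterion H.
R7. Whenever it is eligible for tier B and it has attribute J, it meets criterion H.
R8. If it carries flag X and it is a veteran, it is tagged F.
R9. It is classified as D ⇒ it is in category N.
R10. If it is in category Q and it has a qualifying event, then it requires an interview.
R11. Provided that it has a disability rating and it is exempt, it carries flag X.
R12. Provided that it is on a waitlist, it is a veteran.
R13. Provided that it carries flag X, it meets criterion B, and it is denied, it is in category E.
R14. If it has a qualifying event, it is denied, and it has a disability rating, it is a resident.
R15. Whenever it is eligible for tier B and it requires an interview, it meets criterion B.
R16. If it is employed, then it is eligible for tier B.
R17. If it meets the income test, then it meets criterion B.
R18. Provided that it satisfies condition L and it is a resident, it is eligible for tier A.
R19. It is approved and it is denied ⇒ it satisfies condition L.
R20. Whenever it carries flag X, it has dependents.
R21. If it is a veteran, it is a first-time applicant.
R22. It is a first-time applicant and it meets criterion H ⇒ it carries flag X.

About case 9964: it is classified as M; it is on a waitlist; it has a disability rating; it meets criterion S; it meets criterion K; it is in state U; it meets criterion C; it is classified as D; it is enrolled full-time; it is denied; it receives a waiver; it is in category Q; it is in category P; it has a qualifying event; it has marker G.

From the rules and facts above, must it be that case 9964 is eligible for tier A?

No

Forward chaining from the given facts derives: satisfies condition T, is eligible for tier B, is in state W, meets criterion H, is in category N, requires an interview, is a veteran, is a resident, meets criterion B, is a first-time applicant, carries flag X, is tagged F, is in category E, has dependents.
The only rule concluding "it is eligible for tier A" is R18, which needs "it satisfies condition L"; that is never established.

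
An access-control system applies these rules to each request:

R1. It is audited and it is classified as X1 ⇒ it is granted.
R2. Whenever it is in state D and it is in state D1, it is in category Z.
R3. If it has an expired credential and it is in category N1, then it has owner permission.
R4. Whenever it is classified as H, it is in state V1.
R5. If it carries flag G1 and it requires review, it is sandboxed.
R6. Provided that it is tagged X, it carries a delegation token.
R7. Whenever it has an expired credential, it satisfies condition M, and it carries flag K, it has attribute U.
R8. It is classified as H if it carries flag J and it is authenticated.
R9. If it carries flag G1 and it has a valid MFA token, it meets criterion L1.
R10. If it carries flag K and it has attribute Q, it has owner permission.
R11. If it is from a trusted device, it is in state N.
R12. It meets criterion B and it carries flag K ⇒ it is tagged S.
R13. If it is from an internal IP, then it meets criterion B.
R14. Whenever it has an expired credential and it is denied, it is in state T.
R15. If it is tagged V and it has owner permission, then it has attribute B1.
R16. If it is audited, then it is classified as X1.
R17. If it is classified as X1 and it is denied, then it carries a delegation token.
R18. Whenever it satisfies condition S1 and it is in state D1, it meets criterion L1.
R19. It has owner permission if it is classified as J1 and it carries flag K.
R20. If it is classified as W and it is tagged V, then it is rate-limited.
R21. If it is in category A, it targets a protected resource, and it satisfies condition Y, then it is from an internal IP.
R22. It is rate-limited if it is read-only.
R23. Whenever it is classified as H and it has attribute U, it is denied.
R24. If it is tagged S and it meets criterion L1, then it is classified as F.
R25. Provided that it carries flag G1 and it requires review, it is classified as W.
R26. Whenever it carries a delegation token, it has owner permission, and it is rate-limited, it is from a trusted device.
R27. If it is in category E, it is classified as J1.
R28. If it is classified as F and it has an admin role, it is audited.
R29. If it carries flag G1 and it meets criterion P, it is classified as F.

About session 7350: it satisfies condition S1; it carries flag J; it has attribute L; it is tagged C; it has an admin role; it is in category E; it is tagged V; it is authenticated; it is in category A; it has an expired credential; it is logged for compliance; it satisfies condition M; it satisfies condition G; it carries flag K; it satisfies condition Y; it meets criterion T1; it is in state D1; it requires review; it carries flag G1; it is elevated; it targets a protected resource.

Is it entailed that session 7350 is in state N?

Yes

By R7 (it has an expired credential, it satisfies condition M, it carries flag K): it has attribute U.
By R8 (it carries flag J, it is authenticated): it is classified as H.
By R18 (it satisfies condition S1, it is in state D1): it meets criterion L1.
By R21 (it is in category A, it targets a protected resource, it satisfies condition Y): it is from an internal IP.
By R23 (it is classified as H, it has attribute U): it is denied.
By R25 (it carries flag G1, it requires review): it is classified as W.
By R27 (it is in category E): it is classified as J1.
By R13 (it is from an internal IP): it meets criterion B.
By R19 (it is classified as J1, it carries flag K): it has owner permission.
By R20 (it is classified as W, it is tagged V): it is rate-limited.
By R12 (it meets criterion B, it carries flag K): it is tagged S.
By R24 (it is tagged S, it meets criterion L1): it is classified as F.
By R28 (it is classified as F, it has an admin role): it is audited.
By R16 (it is audited): it is classified as X1.
By R17 (it is classified as X1, it is denied): it carries a delegation token.
By R26 (it carries a delegation token, it has owner permission, it is rate-limited): it is from a trusted device.
By R11 (it is from a trusted device): it is in state N.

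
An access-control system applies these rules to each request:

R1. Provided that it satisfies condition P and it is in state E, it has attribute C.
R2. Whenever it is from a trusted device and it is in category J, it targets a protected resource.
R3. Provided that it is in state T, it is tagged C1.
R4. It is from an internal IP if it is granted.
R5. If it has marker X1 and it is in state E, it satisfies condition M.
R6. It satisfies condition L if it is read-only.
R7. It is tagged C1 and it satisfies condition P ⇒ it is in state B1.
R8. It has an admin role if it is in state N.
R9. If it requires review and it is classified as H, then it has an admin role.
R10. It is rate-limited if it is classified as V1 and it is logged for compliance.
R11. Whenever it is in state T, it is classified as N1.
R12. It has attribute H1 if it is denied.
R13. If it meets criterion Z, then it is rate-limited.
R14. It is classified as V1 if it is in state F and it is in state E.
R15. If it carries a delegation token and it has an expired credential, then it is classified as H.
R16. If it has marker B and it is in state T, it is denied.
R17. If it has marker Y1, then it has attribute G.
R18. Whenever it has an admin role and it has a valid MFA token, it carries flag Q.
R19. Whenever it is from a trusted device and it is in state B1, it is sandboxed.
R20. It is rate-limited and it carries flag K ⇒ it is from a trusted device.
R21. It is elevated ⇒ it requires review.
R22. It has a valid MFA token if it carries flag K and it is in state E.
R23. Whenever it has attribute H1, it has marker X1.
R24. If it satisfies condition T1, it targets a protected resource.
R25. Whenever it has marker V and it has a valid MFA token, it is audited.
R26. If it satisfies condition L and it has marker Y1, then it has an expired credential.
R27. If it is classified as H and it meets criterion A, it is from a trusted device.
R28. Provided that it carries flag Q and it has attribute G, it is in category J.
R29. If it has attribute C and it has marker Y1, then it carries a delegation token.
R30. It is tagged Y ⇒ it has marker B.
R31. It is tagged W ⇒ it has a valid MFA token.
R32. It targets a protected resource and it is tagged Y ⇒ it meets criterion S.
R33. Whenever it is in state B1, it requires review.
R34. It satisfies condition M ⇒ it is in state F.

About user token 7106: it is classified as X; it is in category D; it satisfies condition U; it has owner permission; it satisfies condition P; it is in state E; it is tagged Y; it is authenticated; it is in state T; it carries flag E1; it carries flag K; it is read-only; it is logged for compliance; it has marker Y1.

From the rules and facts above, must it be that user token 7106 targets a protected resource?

By R1 (it satisfies condition P, it is in state E): it has attribute C.
By R3 (it is in state T): it is tagged C1.
By R6 (it is read-only): it satisfies condition L.
By R7 (it is tagged C1, it satisfies condition P): it is in state B1.
By R17 (it has marker Y1): it has attribute G.
By R22 (it carries flag K, it is in state E): it has a valid MFA token.
By R26 (it satisfies condition L, it has marker Y1): it has an expired credential.
By R29 (it has attribute C, it has marker Y1): it carries a delegation token.
By R30 (it is tagged Y): it has marker B.
By R33 (it is in state B1): it requires review.
By R15 (it carries a delegation token, it has an expired credential): it is classified as H.
By R16 (it has marker B, it is in state T): it is denied.
By R9 (it requires review, it is classified as H): it has an admin role.
By R12 (it is denied): it has attribute H1.
By R18 (it has an admin role, it has a valid MFA token): it carries flag Q.
By R23 (it has attribute H1): it has marker X1.
By R28 (it carries flag Q, it has attribute G): it is in category J.
By R5 (it has marker X1, it is in state E): it satisfies condition M.
By R34 (it satisfies condition M): it is in state F.
By R14 (it is in state F, it is in state E): it is classified as V1.
By R10 (it is classified as V1, it is logged for compliance): it is rate-limited.
By R20 (it is rate-limited, it carries flag K): it is from a trusted device.
By R2 (it is from a trusted device, it is in category J): it targets a protected resource.

Yes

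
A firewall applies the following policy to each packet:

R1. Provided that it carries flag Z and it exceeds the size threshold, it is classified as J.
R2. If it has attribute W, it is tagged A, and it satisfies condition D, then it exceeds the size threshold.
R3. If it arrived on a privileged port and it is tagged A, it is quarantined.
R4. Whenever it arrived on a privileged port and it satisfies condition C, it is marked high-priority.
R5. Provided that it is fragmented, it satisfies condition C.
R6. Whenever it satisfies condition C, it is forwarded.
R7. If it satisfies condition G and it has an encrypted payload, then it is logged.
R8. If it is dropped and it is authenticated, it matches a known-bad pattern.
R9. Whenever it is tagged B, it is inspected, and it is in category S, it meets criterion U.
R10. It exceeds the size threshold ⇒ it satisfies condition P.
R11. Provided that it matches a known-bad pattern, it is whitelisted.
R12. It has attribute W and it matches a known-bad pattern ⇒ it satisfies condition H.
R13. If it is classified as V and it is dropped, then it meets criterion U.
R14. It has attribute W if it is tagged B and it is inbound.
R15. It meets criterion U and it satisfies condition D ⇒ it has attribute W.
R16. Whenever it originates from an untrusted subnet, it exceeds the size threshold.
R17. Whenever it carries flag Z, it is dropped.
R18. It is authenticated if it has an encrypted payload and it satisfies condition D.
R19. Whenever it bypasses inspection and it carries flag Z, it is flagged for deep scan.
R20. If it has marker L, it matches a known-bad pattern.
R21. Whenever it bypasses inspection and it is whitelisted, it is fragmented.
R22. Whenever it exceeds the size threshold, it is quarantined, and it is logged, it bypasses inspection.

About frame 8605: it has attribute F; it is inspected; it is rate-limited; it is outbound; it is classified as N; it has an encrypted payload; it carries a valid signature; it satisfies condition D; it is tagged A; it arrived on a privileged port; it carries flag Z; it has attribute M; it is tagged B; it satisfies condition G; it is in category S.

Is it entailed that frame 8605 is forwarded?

By R3 (it arrived on a privileged port, it is tagged A): it is quarantined.
By R7 (it satisfies condition G, it has an encrypted payload): it is logged.
By R9 (it is tagged B, it is inspected, it is in category S): it meets criterion U.
By R15 (it meets criterion U, it satisfies condition D): it has attribute W.
By R17 (it carries flag Z): it is dropped.
By R18 (it has an encrypted payload, it satisfies condition D): it is authenticated.
By R2 (it has attribute W, it is tagged A, it satisfies condition D): it exceeds the size threshold.
By R8 (it is dropped, it is authenticated): it matches a known-bad pattern.
By R11 (it matches a known-bad pattern): it is whitelisted.
By R22 (it exceeds the size threshold, it is quarantined, it is logged): it bypasses inspection.
By R21 (it bypasses inspection, it is whitelisted): it is fragmented.
By R5 (it is fragmented): it satisfies condition C.
By R6 (it satisfies condition C): it is forwarded.

Yes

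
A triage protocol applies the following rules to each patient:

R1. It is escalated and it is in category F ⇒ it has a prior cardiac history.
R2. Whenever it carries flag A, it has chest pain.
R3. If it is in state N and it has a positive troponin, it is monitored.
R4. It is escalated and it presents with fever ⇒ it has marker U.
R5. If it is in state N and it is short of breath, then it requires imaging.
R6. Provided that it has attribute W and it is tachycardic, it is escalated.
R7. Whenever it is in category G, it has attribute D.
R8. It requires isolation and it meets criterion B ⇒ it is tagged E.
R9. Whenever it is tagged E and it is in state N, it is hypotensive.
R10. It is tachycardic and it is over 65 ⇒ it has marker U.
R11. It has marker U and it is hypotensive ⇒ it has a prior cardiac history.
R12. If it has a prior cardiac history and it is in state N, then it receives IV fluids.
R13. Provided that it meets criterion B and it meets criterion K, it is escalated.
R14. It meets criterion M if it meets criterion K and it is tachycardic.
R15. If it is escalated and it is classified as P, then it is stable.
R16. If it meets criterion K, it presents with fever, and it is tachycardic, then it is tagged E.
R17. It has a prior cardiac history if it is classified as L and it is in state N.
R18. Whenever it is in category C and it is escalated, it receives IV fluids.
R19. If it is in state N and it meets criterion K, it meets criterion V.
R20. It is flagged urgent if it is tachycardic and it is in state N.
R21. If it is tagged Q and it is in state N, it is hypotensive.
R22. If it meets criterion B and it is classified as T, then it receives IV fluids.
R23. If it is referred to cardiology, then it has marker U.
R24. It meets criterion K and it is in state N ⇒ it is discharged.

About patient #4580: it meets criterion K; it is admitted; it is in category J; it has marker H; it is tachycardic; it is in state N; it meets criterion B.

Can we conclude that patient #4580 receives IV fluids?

No

Forward chaining from the given facts derives: is escalated, meets criterion M, meets criterion V, is flagged urgent, is discharged.
Rules concluding "it receives IV fluids": R12 needs "it has a prior cardiac history"; R18 needs "it is in category C"; R22 needs "it is classified as T" — none of these are established.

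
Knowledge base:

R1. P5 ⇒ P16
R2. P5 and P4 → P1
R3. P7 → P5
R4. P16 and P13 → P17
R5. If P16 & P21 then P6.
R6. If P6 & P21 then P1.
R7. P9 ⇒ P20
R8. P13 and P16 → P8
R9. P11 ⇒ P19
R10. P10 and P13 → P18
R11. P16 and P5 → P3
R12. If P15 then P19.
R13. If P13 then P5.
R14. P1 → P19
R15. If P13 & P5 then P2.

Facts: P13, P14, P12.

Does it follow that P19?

No

Forward chaining from the given facts derives: P5, P2, P16, P17, P8, P3.
Rules concluding P19: R9 needs P11; R12 needs P15; R14 needs P1 — none of these are established.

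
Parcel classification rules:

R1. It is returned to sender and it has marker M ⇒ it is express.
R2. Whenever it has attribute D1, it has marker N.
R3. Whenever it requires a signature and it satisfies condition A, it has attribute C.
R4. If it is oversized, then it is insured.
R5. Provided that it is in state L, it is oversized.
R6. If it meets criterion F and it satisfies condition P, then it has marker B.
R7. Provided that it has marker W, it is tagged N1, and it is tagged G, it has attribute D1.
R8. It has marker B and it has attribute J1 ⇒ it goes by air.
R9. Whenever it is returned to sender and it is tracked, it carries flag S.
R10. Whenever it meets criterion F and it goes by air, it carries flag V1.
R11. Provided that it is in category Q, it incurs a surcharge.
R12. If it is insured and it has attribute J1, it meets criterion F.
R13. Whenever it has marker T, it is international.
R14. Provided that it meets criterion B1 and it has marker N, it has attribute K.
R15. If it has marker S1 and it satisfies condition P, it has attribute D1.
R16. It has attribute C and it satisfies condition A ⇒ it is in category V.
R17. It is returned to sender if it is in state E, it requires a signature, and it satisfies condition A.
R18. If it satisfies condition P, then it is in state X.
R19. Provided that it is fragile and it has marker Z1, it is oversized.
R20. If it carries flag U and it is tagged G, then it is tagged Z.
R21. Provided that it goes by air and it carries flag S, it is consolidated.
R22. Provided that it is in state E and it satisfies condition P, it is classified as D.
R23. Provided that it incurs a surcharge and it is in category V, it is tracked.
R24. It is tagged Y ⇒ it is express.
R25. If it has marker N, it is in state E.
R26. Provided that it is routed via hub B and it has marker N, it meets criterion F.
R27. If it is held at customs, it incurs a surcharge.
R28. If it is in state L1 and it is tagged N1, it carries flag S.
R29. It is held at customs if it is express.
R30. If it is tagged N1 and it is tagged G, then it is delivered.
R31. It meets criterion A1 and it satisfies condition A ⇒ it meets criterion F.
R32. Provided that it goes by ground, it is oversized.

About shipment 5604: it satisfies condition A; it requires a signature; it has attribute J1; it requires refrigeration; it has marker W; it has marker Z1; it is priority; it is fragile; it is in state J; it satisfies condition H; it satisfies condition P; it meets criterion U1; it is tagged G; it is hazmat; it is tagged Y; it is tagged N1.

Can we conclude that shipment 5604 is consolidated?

By R3 (it requires a signature, it satisfies condition A): it has attribute C.
By R7 (it has marker W, it is tagged N1, it is tagged G): it has attribute D1.
By R16 (it has attribute C, it satisfies condition A): it is in category V.
By R19 (it is fragile, it has marker Z1): it is oversized.
By R24 (it is tagged Y): it is express.
By R29 (it is express): it is held at customs.
By R2 (it has attribute D1): it has marker N.
By R4 (it is oversized): it is insured.
By R12 (it is insured, it has attribute J1): it meets criterion F.
By R25 (it has marker N): it is in state E.
By R27 (it is held at customs): it incurs a surcharge.
By R6 (it meets criterion F, it satisfies condition P): it has marker B.
By R8 (it has marker B, it has attribute J1): it goes by air.
By R17 (it is in state E, it requires a signature, it satisfies condition A): it is returned to sender.
By R23 (it incurs a surcharge, it is in category V): it is tracked.
By R9 (it is returned to sender, it is tracked): it carries flag S.
By R21 (it goes by air, it carries flag S): it is consolidated.

Yes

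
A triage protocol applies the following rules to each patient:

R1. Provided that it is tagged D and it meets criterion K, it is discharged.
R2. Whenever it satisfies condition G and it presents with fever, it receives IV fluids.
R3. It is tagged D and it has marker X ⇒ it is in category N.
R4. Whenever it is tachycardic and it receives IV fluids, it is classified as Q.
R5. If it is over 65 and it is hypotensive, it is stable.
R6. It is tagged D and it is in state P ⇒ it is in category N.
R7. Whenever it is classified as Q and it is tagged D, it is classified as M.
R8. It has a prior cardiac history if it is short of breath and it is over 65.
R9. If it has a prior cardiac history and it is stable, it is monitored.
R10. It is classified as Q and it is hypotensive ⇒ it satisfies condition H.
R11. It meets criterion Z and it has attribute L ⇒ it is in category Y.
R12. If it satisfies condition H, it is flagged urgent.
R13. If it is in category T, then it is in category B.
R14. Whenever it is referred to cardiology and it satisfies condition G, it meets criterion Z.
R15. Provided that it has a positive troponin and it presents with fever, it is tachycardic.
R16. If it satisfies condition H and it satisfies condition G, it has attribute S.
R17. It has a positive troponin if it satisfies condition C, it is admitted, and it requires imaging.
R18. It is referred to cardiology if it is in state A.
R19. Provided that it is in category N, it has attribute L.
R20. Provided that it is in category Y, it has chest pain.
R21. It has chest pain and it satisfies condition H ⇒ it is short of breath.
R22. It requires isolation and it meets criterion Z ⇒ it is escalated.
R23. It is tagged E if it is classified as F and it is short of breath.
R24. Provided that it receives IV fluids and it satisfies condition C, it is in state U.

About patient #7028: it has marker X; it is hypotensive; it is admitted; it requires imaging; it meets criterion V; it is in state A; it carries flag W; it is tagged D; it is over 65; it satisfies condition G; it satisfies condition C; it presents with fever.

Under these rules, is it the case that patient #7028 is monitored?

Yes

By R2 (it satisfies condition G, it presents with fever): it receives IV fluids.
By R3 (it is tagged D, it has marker X): it is in category N.
By R5 (it is over 65, it is hypotensive): it is stable.
By R17 (it satisfies condition C, it is admitted, it requires imaging): it has a positive troponin.
By R18 (it is in state A): it is referred to cardiology.
By R19 (it is in category N): it has attribute L.
By R14 (it is referred to cardiology, it satisfies condition G): it meets criterion Z.
By R15 (it has a positive troponin, it presents with fever): it is tachycardic.
By R4 (it is tachycardic, it receives IV fluids): it is classified as Q.
By R10 (it is classified as Q, it is hypotensive): it satisfies condition H.
By R11 (it meets criterion Z, it has attribute L): it is in category Y.
By R20 (it is in category Y): it has chest pain.
By R21 (it has chest pain, it satisfies condition H): it is short of breath.
By R8 (it is short of breath, it is over 65): it has a prior cardiac history.
By R9 (it has a prior cardiac history, it is stable): it is monitored.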